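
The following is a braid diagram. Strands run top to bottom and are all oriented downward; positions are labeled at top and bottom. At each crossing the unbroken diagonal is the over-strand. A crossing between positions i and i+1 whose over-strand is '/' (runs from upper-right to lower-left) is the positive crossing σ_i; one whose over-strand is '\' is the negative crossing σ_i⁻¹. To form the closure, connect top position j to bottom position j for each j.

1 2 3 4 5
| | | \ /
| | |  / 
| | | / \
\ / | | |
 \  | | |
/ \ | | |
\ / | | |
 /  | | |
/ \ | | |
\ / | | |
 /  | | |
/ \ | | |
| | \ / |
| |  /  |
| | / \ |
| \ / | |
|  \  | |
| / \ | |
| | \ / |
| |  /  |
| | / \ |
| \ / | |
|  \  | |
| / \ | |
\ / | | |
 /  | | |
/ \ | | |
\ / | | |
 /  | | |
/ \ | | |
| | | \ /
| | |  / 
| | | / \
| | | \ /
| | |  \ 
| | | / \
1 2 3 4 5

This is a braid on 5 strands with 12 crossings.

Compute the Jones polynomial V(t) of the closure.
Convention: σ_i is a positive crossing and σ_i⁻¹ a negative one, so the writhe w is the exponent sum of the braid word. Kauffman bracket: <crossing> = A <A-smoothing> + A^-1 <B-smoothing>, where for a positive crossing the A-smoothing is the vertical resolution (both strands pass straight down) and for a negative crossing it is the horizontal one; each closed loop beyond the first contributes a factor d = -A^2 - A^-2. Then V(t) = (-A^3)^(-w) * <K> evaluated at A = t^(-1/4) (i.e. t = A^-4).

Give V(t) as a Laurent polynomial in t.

-t^6 + 2*t^5 - 2*t^4 + 3*t^3 - 3*t^2 + 2*t - 1 + t^-1

Derivation:
Reading the diagram top to bottom ('/'-over between positions i,i+1 = s_i, '\'-over = s_i^-1): braid word = s4 s1^-1 s1 s1 s3 s2^-1 s3 s2^-1 s1 s1 s4 s4^-1.
The presented braid s4 s1^-1 s1 s1 s3 s2^-1 s3 s2^-1 s1 s1 s4 s4^-1 on 5 strands reduces by inverse Markov moves (closure unchanged at each step):
  Deconjugate: the word is γ·β·γ⁻¹ with γ = s4 (prefix) and γ⁻¹ = s4^-1 (suffix); strip both.
  Destabilize: the word has the form β·s4 where s4 occurs only as the final letter (β ∈ B_4); drop it and the last strand → 4 strands.
  Deconjugate: the word is γ·β·γ⁻¹ with γ = s1^-1 (prefix) and γ⁻¹ = s1 (suffix); strip both.
Reduced to β = s1 s1 s3 s2^-1 s3 s2^-1 s1 on 4 strands, 7 crossings.
Compute on β:
Braid: s1 s1 s3 s2^-1 s3 s2^-1 s1 on 4 strands, 7 crossings.
Writhe w = (#positive) - (#negative) = 5 - 2 = 3.
State-sum expansion of <K>. There are 2^7 = 128 states.
Each crossing splits two ways (0=vertical, 1=horizontal). The state's weight is A^(#A-smoothings - #B-smoothings) * d^(loops - 1).
Tabulate the states by total A-exponent and number of loops L (A-exp: L × count):
  A^7: L=4 ×1
  A^5: L=3 ×7
  A^3: L=2 ×17, L=4 ×4
  A^1: L=1 ×15, L=3 ×19, L=5 ×1
  A^-1: L=2 ×27, L=4 ×8
  A^-3: L=3 ×20, L=5 ×1
  A^-5: L=4 ×7
  A^-7: L=5 ×1
Each group contributes A^e * Σ count * d^(L-1):
Powers of d = -A^2 - A^-2: d^2 = A^4 + 2 + A^-4; d^3 = -A^6 - 3*A^2 - 3*A^-2 - A^-6; d^4 = A^8 + 4*A^4 + 6 + 4*A^-4 + A^-8.
  A^7 * (d^3) = -A^13 - 3*A^9 - 3*A^5 - A
  A^5 * (7*d^2) = 7*A^9 + 14*A^5 + 7*A
  A^3 * (17*d + 4*d^3) = -4*A^9 - 29*A^5 - 29*A - 4*A^-3
  A^1 * (15 + 19*d^2 + d^4) = A^9 + 23*A^5 + 59*A + 23*A^-3 + A^-7
  A^-1 * (27*d + 8*d^3) = -8*A^5 - 51*A - 51*A^-3 - 8*A^-7
  A^-3 * (20*d^2 + d^4) = A^5 + 24*A + 46*A^-3 + 24*A^-7 + A^-11
  A^-5 * (7*d^3) = -7*A - 21*A^-3 - 21*A^-7 - 7*A^-11
  A^-7 * (d^4) = A + 4*A^-3 + 6*A^-7 + 4*A^-11 + A^-15
Summing the groups: <K> = -A^13 + A^9 - 2*A^5 + 3*A - 3*A^-3 + 2*A^-7 - 2*A^-11 + A^-15
Normalise by the writhe: (-A^3)^(-w) = (-A^3)^(-3) = -A^-9, so f(A) = -A^-9 * <K> = A^4 - 1 + 2*A^-4 - 3*A^-8 + 3*A^-12 - 2*A^-16 + 2*A^-20 - A^-24.
Substitute A = t^(-1/4), i.e. A^e → t^(-e/4): V(t) = -t^6 + 2*t^5 - 2*t^4 + 3*t^3 - 3*t^2 + 2*t - 1 + t^-1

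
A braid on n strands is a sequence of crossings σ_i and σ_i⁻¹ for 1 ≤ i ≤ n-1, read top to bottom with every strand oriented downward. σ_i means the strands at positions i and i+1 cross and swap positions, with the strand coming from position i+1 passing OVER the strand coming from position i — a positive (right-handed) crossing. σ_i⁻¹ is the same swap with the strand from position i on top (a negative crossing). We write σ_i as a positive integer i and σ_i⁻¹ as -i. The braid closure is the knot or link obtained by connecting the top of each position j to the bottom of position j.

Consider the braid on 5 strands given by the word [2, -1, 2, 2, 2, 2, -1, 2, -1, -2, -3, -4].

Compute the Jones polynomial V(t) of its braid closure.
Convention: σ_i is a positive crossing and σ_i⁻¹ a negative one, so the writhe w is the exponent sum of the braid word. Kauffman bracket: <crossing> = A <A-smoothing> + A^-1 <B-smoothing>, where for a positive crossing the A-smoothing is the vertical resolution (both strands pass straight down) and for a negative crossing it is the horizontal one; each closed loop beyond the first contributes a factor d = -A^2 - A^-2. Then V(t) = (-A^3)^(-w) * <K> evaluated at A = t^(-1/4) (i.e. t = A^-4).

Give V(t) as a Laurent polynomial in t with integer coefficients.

The presented braid s2 s1^-1 s2 s2 s2 s2 s1^-1 s2 s1^-1 s2^-1 s3^-1 s4^-1 on 5 strands reduces by inverse Markov moves (closure unchanged at each step):
  Destabilize: the word has the form β·s4^-1 where s4^-1 occurs only as the final letter (β ∈ B_4); drop it and the last strand → 4 strands.
  Destabilize: the word has the form β·s3^-1 where s3^-1 occurs only as the final letter (β ∈ B_3); drop it and the last strand → 3 strands.
  Deconjugate: the word is γ·β·γ⁻¹ with γ = s2 (prefix) and γ⁻¹ = s2^-1 (suffix); strip both.
Reduced to β = s1^-1 s2 s2 s2 s2 s1^-1 s2 s1^-1 on 3 strands, 8 crossings.
Compute on β:
Braid: s1^-1 s2 s2 s2 s2 s1^-1 s2 s1^-1 on 3 strands, 8 crossings.
Writhe w = (#positive) - (#negative) = 5 - 3 = 2.
State-sum expansion of <K>. There are 2^8 = 256 states.
Each crossing splits two ways (0=vertical, 1=horizontal). The state's weight is A^(#A-smoothings - #B-smoothings) * d^(loops - 1).
Tabulate the states by total A-exponent and number of loops L (A-exp: L × count):
  A^8: L=4 ×1
  A^6: L=3 ×8
  A^4: L=2 ×22, L=4 ×6
  A^2: L=1 ×23, L=3 ×29, L=5 ×4
  A^0: L=2 ×47, L=4 ×22, L=6 ×1
  A^-2: L=3 ×48, L=5 ×8
  A^-4: L=4 ×27, L=6 ×1
  A^-6: L=5 ×8
  A^-8: L=6 ×1
Each group contributes A^e * Σ count * d^(L-1):
Powers of d = -A^2 - A^-2: d^2 = A^4 + 2 + A^-4; d^3 = -A^6 - 3*A^2 - 3*A^-2 - A^-6; d^4 = A^8 + 4*A^4 + 6 + 4*A^-4 + A^-8; d^5 = -A^10 - 5*A^6 - 10*A^2 - 10*A^-2 - 5*A^-6 - A^-10.
  A^8 * (d^3) = -A^14 - 3*A^10 - 3*A^6 - A^2
  A^6 * (8*d^2) = 8*A^10 + 16*A^6 + 8*A^2
  A^4 * (22*d + 6*d^3) = -6*A^10 - 40*A^6 - 40*A^2 - 6*A^-2
  A^2 * (23 + 29*d^2 + 4*d^4) = 4*A^10 + 45*A^6 + 105*A^2 + 45*A^-2 + 4*A^-6
  A^0 * (47*d + 22*d^3 + d^5) = -A^10 - 27*A^6 - 123*A^2 - 123*A^-2 - 27*A^-6 - A^-10
  A^-2 * (48*d^2 + 8*d^4) = 8*A^6 + 80*A^2 + 144*A^-2 + 80*A^-6 + 8*A^-10
  A^-4 * (27*d^3 + d^5) = -A^6 - 32*A^2 - 91*A^-2 - 91*A^-6 - 32*A^-10 - A^-14
  A^-6 * (8*d^4) = 8*A^2 + 32*A^-2 + 48*A^-6 + 32*A^-10 + 8*A^-14
  A^-8 * (d^5) = -A^2 - 5*A^-2 - 10*A^-6 - 10*A^-10 - 5*A^-14 - A^-18
Summing the groups: <K> = -A^14 + 2*A^10 - 2*A^6 + 4*A^2 - 4*A^-2 + 4*A^-6 - 3*A^-10 + 2*A^-14 - A^-18
Normalise by the writhe: (-A^3)^(-w) = (-A^3)^(-2) = A^-6, so f(A) = A^-6 * <K> = -A^8 + 2*A^4 - 2 + 4*A^-4 - 4*A^-8 + 4*A^-12 - 3*A^-16 + 2*A^-20 - A^-24.
Substitute A = t^(-1/4), i.e. A^e → t^(-e/4): V(t) = -t^6 + 2*t^5 - 3*t^4 + 4*t^3 - 4*t^2 + 4*t - 2 + 2*t^-1 - t^-2

Answer: -t^6 + 2*t^5 - 3*t^4 + 4*t^3 - 4*t^2 + 4*t - 2 + 2*t^-1 - t^-2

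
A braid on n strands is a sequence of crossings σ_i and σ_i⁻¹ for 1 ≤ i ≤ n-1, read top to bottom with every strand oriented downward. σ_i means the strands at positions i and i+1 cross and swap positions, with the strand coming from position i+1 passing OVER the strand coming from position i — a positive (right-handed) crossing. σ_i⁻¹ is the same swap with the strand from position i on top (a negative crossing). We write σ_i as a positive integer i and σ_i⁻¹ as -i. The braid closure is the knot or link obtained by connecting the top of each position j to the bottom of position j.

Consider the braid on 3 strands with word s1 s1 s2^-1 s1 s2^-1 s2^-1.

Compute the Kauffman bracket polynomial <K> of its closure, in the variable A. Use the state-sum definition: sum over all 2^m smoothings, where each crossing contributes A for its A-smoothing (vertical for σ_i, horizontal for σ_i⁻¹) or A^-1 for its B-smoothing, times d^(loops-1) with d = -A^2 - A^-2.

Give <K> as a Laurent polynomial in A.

Braid: s1 s1 s2^-1 s1 s2^-1 s2^-1 on 3 strands, 6 crossings.
Writhe w = (#positive) - (#negative) = 3 - 3 = 0.
State-sum expansion of <K>. There are 2^6 = 64 states.
For each crossing: s=0 is the vertical smoothing, s=1 horizontal. Crossing k contributes A^(sign_k * (1 - 2*s_k)); loop factor d = -A^2 - A^-2.
Tabulate the states by total A-exponent and number of loops L (A-exp: L × count):
  A^6: L=4 ×1
  A^4: L=3 ×6
  A^2: L=2 ×14, L=4 ×1
  A^0: L=1 ×13, L=3 ×7
  A^-2: L=2 ×14, L=4 ×1
  A^-4: L=3 ×6
  A^-6: L=4 ×1
Each group contributes A^e * Σ count * d^(L-1):
Powers of d = -A^2 - A^-2: d^2 = A^4 + 2 + A^-4; d^3 = -A^6 - 3*A^2 - 3*A^-2 - A^-6.
  A^6 * (d^3) = -A^12 - 3*A^8 - 3*A^4 - 1
  A^4 * (6*d^2) = 6*A^8 + 12*A^4 + 6
  A^2 * (14*d + d^3) = -A^8 - 17*A^4 - 17 - A^-4
  A^0 * (13 + 7*d^2) = 7*A^4 + 27 + 7*A^-4
  A^-2 * (14*d + d^3) = -A^4 - 17 - 17*A^-4 - A^-8
  A^-4 * (6*d^2) = 6 + 12*A^-4 + 6*A^-8
  A^-6 * (d^3) = -1 - 3*A^-4 - 3*A^-8 - A^-12
Summing the groups: <K> = -A^12 + 2*A^8 - 2*A^4 + 3 - 2*A^-4 + 2*A^-8 - A^-12

Answer: -A^12 + 2*A^8 - 2*A^4 + 3 - 2*A^-4 + 2*A^-8 - A^-12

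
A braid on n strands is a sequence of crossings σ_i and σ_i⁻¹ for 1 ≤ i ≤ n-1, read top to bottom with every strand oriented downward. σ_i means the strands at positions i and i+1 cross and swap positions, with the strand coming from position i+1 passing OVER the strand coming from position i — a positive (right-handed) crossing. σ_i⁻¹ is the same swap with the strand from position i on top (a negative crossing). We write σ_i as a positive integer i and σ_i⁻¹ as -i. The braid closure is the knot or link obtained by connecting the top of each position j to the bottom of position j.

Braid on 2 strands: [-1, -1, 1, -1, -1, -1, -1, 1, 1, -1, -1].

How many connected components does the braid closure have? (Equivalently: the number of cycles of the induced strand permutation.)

Track the strand permutation on 2 strands, starting from identity.
  step 1: s1^-1 swaps positions 1,2 -> [2 1]
  step 2: s1^-1 swaps positions 1,2 -> [1 2]
  step 3: s1 swaps positions 1,2 -> [2 1]
  step 4: s1^-1 swaps positions 1,2 -> [1 2]
  step 5: s1^-1 swaps positions 1,2 -> [2 1]
  step 6: s1^-1 swaps positions 1,2 -> [1 2]
  step 7: s1^-1 swaps positions 1,2 -> [2 1]
  step 8: s1 swaps positions 1,2 -> [1 2]
  step 9: s1 swaps positions 1,2 -> [2 1]
  step 10: s1^-1 swaps positions 1,2 -> [1 2]
  step 11: s1^-1 swaps positions 1,2 -> [2 1]
Final permutation (position -> original strand): [2 1]
Closure components = cycle count of this permutation = 1.

Answer: 1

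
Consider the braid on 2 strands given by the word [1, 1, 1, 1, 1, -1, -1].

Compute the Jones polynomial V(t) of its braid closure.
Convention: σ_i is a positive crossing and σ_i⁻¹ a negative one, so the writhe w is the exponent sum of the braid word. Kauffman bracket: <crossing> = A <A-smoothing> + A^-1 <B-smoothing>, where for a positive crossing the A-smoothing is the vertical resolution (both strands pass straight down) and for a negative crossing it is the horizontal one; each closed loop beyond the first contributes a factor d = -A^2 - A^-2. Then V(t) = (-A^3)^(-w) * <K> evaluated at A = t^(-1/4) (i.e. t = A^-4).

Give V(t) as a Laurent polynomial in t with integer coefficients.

-t^4 + t^3 + t

Derivation:
First cancel adjacent σ_i σ_i⁻¹ pairs (Reidemeister II — same braid, same closure): s1 s1 s1 s1 s1 s1^-1 s1^-1 → s1 s1 s1.
Braid: s1 s1 s1 on 2 strands, 3 crossings.
Writhe w = (#positive) - (#negative) = 3 - 0 = 3.
Computing the Kauffman bracket via state sum. There are 2^3 = 8 states.
Smooth each crossing (0=||, 1=⌣⌢); contribution A^(Σ sign_k(1-2s_k)) * d^(L-1).
  state 000: A-exp=+3, loops=2, term = A^3 * d^1
  state 001: A-exp=+1, loops=1, term = A^1 * d^0
  state 010: A-exp=+1, loops=1, term = A^1 * d^0
  state 011: A-exp=-1, loops=2, term = A^-1 * d^1
  state 100: A-exp=+1, loops=1, term = A^1 * d^0
  state 101: A-exp=-1, loops=2, term = A^-1 * d^1
  state 110: A-exp=-1, loops=2, term = A^-1 * d^1
  state 111: A-exp=-3, loops=3, term = A^-3 * d^2
Collect the terms by A-exponent (count of states per loop number):
Powers of d = -A^2 - A^-2: d^2 = A^4 + 2 + A^-4.
  A^3 * (d) = -A^5 - A
  A^1 * (3) = 3*A
  A^-1 * (3*d) = -3*A - 3*A^-3
  A^-3 * (d^2) = A + 2*A^-3 + A^-7
Summing the groups: <K> = -A^5 - A^-3 + A^-7
Normalise by the writhe: (-A^3)^(-w) = (-A^3)^(-3) = -A^-9, so f(A) = -A^-9 * <K> = A^-4 + A^-12 - A^-16.
Substitute A = t^(-1/4), i.e. A^e → t^(-e/4): V(t) = -t^4 + t^3 + t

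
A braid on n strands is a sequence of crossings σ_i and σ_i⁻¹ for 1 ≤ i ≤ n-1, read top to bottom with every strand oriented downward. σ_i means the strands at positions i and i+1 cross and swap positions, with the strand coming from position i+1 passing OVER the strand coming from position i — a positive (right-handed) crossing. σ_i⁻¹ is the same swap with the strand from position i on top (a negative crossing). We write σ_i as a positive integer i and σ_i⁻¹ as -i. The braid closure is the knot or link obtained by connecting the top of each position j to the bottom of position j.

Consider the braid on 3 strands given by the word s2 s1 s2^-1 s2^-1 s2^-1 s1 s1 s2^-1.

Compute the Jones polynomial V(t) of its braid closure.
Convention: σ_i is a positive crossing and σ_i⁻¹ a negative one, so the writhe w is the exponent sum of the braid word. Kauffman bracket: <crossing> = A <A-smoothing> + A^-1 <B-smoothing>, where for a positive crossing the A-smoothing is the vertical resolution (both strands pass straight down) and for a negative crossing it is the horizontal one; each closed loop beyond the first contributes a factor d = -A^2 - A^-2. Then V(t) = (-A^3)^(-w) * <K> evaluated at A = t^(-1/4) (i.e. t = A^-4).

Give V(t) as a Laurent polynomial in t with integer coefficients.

-t^3 + t^2 - t + 3 - t^-1 + t^-2 - t^-3

Derivation:
The presented braid s2 s1 s2^-1 s2^-1 s2^-1 s1 s1 s2^-1 on 3 strands reduces by inverse Markov moves (closure unchanged at each step):
  Deconjugate: the word is γ·β·γ⁻¹ with γ = s2 (prefix) and γ⁻¹ = s2^-1 (suffix); strip both.
Reduced to β = s1 s2^-1 s2^-1 s2^-1 s1 s1 on 3 strands, 6 crossings.
Compute on β:
Braid: s1 s2^-1 s2^-1 s2^-1 s1 s1 on 3 strands, 6 crossings.
Writhe w = (#positive) - (#negative) = 3 - 3 = 0.
Enumerate smoothing states for the bracket polynomial. There are 2^6 = 64 states.
Each crossing splits two ways (0=vertical, 1=horizontal). The state's weight is A^(#A-smoothings - #B-smoothings) * d^(loops - 1).
Tabulate the states by total A-exponent and number of loops L (A-exp: L × count):
  A^6: L=4 ×1
  A^4: L=3 ×6
  A^2: L=2 ×12, L=4 ×3
  A^0: L=1 ×9, L=3 ×10, L=5 ×1
  A^-2: L=2 ×12, L=4 ×3
  A^-4: L=3 ×6
  A^-6: L=4 ×1
Each group contributes A^e * Σ count * d^(L-1):
Powers of d = -A^2 - A^-2: d^2 = A^4 + 2 + A^-4; d^3 = -A^6 - 3*A^2 - 3*A^-2 - A^-6; d^4 = A^8 + 4*A^4 + 6 + 4*A^-4 + A^-8.
  A^6 * (d^3) = -A^12 - 3*A^8 - 3*A^4 - 1
  A^4 * (6*d^2) = 6*A^8 + 12*A^4 + 6
  A^2 * (12*d + 3*d^3) = -3*A^8 - 21*A^4 - 21 - 3*A^-4
  A^0 * (9 + 10*d^2 + d^4) = A^8 + 14*A^4 + 35 + 14*A^-4 + A^-8
  A^-2 * (12*d + 3*d^3) = -3*A^4 - 21 - 21*A^-4 - 3*A^-8
  A^-4 * (6*d^2) = 6 + 12*A^-4 + 6*A^-8
  A^-6 * (d^3) = -1 - 3*A^-4 - 3*A^-8 - A^-12
Summing the groups: <K> = -A^12 + A^8 - A^4 + 3 - A^-4 + A^-8 - A^-12
Normalise by the writhe: (-A^3)^(-w) = (-A^3)^(0) = 1, so f(A) = 1 * <K> = -A^12 + A^8 - A^4 + 3 - A^-4 + A^-8 - A^-12.
Substitute A = t^(-1/4), i.e. A^e → t^(-e/4): V(t) = -t^3 + t^2 - t + 3 - t^-1 + t^-2 - t^-3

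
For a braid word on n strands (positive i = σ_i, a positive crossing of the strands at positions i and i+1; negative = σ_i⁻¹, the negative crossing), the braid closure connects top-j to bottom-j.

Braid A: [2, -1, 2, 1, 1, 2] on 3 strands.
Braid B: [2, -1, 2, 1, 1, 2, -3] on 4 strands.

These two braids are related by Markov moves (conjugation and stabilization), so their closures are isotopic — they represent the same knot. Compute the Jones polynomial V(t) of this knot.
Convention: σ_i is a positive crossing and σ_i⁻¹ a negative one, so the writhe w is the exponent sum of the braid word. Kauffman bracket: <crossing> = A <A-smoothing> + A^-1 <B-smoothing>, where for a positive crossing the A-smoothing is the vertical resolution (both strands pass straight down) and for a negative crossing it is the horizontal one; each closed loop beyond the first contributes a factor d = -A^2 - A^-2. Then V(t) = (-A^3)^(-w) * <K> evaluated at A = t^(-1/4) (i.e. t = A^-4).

Markov-equivalent braids have isotopic closures, hence identical knot invariants. Strip the Markov moves from each word to reach a common short braid β, then compute V(t) once on β.
Braid A: s2 s1^-1 s2 s1 s1 s2 on 3 strands has no conjugating prefix/suffix or stabilization to strip; take β = s2 s1^-1 s2 s1 s1 s2.
Braid B: s2 s1^-1 s2 s1 s1 s2 s3^-1 on 4 strands reduces by inverse Markov moves (closure unchanged at each step):
  Destabilize: the word has the form β·s3^-1 where s3^-1 occurs only as the final letter (β ∈ B_3); drop it and the last strand → 3 strands.
Reduced to β = s2 s1^-1 s2 s1 s1 s2 on 3 strands, 6 crossings.
Both give the same β = s2 s1^-1 s2 s1 s1 s2 on 3 strands, so one state sum suffices:
Braid: s2 s1^-1 s2 s1 s1 s2 on 3 strands, 6 crossings.
Writhe w = (#positive) - (#negative) = 5 - 1 = 4.
Enumerate smoothing states for the bracket polynomial. There are 2^6 = 64 states.
Smooth each crossing (0=||, 1=⌣⌢); contribution A^(Σ sign_k(1-2s_k)) * d^(L-1).
Tabulate the states by total A-exponent and number of loops L (A-exp: L × count):
  A^6: L=2 ×1
  A^4: L=1 ×3, L=3 ×3
  A^2: L=2 ×14, L=4 ×1
  A^0: L=1 ×10, L=3 ×10
  A^-2: L=2 ×13, L=4 ×2
  A^-4: L=3 ×6
  A^-6: L=4 ×1
Each group contributes A^e * Σ count * d^(L-1):
Powers of d = -A^2 - A^-2: d^2 = A^4 + 2 + A^-4; d^3 = -A^6 - 3*A^2 - 3*A^-2 - A^-6.
  A^6 * (d) = -A^8 - A^4
  A^4 * (3 + 3*d^2) = 3*A^8 + 9*A^4 + 3
  A^2 * (14*d + d^3) = -A^8 - 17*A^4 - 17 - A^-4
  A^0 * (10 + 10*d^2) = 10*A^4 + 30 + 10*A^-4
  A^-2 * (13*d + 2*d^3) = -2*A^4 - 19 - 19*A^-4 - 2*A^-8
  A^-4 * (6*d^2) = 6 + 12*A^-4 + 6*A^-8
  A^-6 * (d^3) = -1 - 3*A^-4 - 3*A^-8 - A^-12
Summing the groups: <K> = A^8 - A^4 + 2 - A^-4 + A^-8 - A^-12
Normalise by the writhe: (-A^3)^(-w) = (-A^3)^(-4) = A^-12, so f(A) = A^-12 * <K> = A^-4 - A^-8 + 2*A^-12 - A^-16 + A^-20 - A^-24.
Substitute A = t^(-1/4), i.e. A^e → t^(-e/4): V(t) = -t^6 + t^5 - t^4 + 2*t^3 - t^2 + t

Answer: -t^6 + t^5 - t^4 + 2*t^3 - t^2 + t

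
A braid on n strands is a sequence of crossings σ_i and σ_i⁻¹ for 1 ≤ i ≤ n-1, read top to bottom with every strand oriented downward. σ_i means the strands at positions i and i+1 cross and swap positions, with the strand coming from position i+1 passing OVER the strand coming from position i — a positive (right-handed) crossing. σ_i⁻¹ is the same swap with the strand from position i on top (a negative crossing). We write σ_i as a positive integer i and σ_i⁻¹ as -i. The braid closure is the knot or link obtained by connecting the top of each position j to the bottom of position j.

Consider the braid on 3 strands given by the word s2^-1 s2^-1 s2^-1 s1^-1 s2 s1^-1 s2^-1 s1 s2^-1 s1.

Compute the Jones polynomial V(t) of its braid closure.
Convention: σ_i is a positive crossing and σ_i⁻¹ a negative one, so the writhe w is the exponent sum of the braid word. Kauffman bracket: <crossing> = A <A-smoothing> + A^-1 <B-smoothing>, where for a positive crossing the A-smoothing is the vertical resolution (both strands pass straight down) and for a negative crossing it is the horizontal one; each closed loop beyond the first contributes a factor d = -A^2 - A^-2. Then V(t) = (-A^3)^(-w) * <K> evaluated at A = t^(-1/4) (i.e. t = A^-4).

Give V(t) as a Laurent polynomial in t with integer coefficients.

-1 + 3*t^-1 - 3*t^-2 + 5*t^-3 - 5*t^-4 + 4*t^-5 - 3*t^-6 + 2*t^-7 - t^-8

Derivation:
Braid: s2^-1 s2^-1 s2^-1 s1^-1 s2 s1^-1 s2^-1 s1 s2^-1 s1 on 3 strands, 10 crossings.
Writhe w = (#positive) - (#negative) = 3 - 7 = -4.
Computing the Kauffman bracket via state sum. There are 2^10 = 1024 states.
Each crossing splits two ways (0=vertical, 1=horizontal). The state's weight is A^(#A-smoothings - #B-smoothings) * d^(loops - 1).
Tabulate the states by total A-exponent and number of loops L (A-exp: L × count):
  A^10: L=6 ×1
  A^8: L=5 ×10
  A^6: L=4 ×41, L=6 ×4
  A^4: L=3 ×88, L=5 ×31, L=7 ×1
  A^2: L=2 ×102, L=4 ×99, L=6 ×9
  A^0: L=1 ×54, L=3 ×162, L=5 ×36
  A^-2: L=2 ×134, L=4 ×74, L=6 ×2
  A^-4: L=1 ×30, L=3 ×82, L=5 ×8
  A^-6: L=2 ×32, L=4 ×13
  A^-8: L=1 ×3, L=3 ×7
  A^-10: L=2 ×1
Each group contributes A^e * Σ count * d^(L-1):
Powers of d = -A^2 - A^-2: d^2 = A^4 + 2 + A^-4; d^3 = -A^6 - 3*A^2 - 3*A^-2 - A^-6; d^4 = A^8 + 4*A^4 + 6 + 4*A^-4 + A^-8; d^5 = -A^10 - 5*A^6 - 10*A^2 - 10*A^-2 - 5*A^-6 - A^-10; d^6 = A^12 + 6*A^8 + 15*A^4 + 20 + 15*A^-4 + 6*A^-8 + A^-12.
  A^10 * (d^5) = -A^20 - 5*A^16 - 10*A^12 - 10*A^8 - 5*A^4 - 1
  A^8 * (10*d^4) = 10*A^16 + 40*A^12 + 60*A^8 + 40*A^4 + 10
  A^6 * (41*d^3 + 4*d^5) = -4*A^16 - 61*A^12 - 163*A^8 - 163*A^4 - 61 - 4*A^-4
  A^4 * (88*d^2 + 31*d^4 + d^6) = A^16 + 37*A^12 + 227*A^8 + 382*A^4 + 227 + 37*A^-4 + A^-8
  A^2 * (102*d + 99*d^3 + 9*d^5) = -9*A^12 - 144*A^8 - 489*A^4 - 489 - 144*A^-4 - 9*A^-8
  A^0 * (54 + 162*d^2 + 36*d^4) = 36*A^8 + 306*A^4 + 594 + 306*A^-4 + 36*A^-8
  A^-2 * (134*d + 74*d^3 + 2*d^5) = -2*A^8 - 84*A^4 - 376 - 376*A^-4 - 84*A^-8 - 2*A^-12
  A^-4 * (30 + 82*d^2 + 8*d^4) = 8*A^4 + 114 + 242*A^-4 + 114*A^-8 + 8*A^-12
  A^-6 * (32*d + 13*d^3) = -13 - 71*A^-4 - 71*A^-8 - 13*A^-12
  A^-8 * (3 + 7*d^2) = 7*A^-4 + 17*A^-8 + 7*A^-12
  A^-10 * (d) = -A^-8 - A^-12
Summing the groups: <K> = -A^20 + 2*A^16 - 3*A^12 + 4*A^8 - 5*A^4 + 5 - 3*A^-4 + 3*A^-8 - A^-12
Normalise by the writhe: (-A^3)^(-w) = (-A^3)^(4) = A^12, so f(A) = A^12 * <K> = -A^32 + 2*A^28 - 3*A^24 + 4*A^20 - 5*A^16 + 5*A^12 - 3*A^8 + 3*A^4 - 1.
Substitute A = t^(-1/4), i.e. A^e → t^(-e/4): V(t) = -1 + 3*t^-1 - 3*t^-2 + 5*t^-3 - 5*t^-4 + 4*t^-5 - 3*t^-6 + 2*t^-7 - t^-8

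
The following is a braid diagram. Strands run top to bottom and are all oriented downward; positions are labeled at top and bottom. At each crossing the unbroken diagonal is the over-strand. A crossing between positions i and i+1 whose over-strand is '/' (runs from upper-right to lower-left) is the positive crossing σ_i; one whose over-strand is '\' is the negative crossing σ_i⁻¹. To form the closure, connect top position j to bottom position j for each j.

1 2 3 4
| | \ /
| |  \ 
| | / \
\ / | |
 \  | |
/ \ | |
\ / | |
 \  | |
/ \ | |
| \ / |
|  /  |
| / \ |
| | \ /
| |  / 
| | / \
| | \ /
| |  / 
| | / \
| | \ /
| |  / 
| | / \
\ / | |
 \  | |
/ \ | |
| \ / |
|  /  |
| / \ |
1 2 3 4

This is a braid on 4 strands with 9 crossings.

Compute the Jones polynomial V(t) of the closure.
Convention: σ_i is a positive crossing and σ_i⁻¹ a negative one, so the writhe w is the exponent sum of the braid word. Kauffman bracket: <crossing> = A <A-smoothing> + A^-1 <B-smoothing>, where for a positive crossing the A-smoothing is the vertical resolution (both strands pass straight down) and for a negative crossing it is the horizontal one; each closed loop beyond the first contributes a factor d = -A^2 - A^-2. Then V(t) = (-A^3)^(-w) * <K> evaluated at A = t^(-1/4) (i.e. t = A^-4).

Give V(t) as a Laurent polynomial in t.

Reading the diagram top to bottom ('/'-over between positions i,i+1 = s_i, '\'-over = s_i^-1): braid word = s3^-1 s1^-1 s1^-1 s2 s3 s3 s3 s1^-1 s2.
Braid: s3^-1 s1^-1 s1^-1 s2 s3 s3 s3 s1^-1 s2 on 4 strands, 9 crossings.
Writhe w = (#positive) - (#negative) = 5 - 4 = 1.
Enumerate smoothing states for the bracket polynomial. There are 2^9 = 512 states.
Smooth each crossing (0=||, 1=⌣⌢); contribution A^(Σ sign_k(1-2s_k)) * d^(L-1).
Tabulate the states by total A-exponent and number of loops L (A-exp: L × count):
  A^9: L=4 ×1
  A^7: L=3 ×5, L=5 ×4
  A^5: L=2 ×10, L=4 ×23, L=6 ×3
  A^3: L=1 ×8, L=3 ×57, L=5 ×18, L=7 ×1
  A^1: L=2 ×70, L=4 ×50, L=6 ×6
  A^-1: L=1 ×33, L=3 ×75, L=5 ×18
  A^-3: L=2 ×51, L=4 ×32, L=6 ×1
  A^-5: L=3 ×32, L=5 ×4
  A^-7: L=4 ×9
  A^-9: L=5 ×1
Each group contributes A^e * Σ count * d^(L-1):
Powers of d = -A^2 - A^-2: d^2 = A^4 + 2 + A^-4; d^3 = -A^6 - 3*A^2 - 3*A^-2 - A^-6; d^4 = A^8 + 4*A^4 + 6 + 4*A^-4 + A^-8; d^5 = -A^10 - 5*A^6 - 10*A^2 - 10*A^-2 - 5*A^-6 - A^-10; d^6 = A^12 + 6*A^8 + 15*A^4 + 20 + 15*A^-4 + 6*A^-8 + A^-12.
  A^9 * (d^3) = -A^15 - 3*A^11 - 3*A^7 - A^3
  A^7 * (5*d^2 + 4*d^4) = 4*A^15 + 21*A^11 + 34*A^7 + 21*A^3 + 4*A^-1
  A^5 * (10*d + 23*d^3 + 3*d^5) = -3*A^15 - 38*A^11 - 109*A^7 - 109*A^3 - 38*A^-1 - 3*A^-5
  A^3 * (8 + 57*d^2 + 18*d^4 + d^6) = A^15 + 24*A^11 + 144*A^7 + 250*A^3 + 144*A^-1 + 24*A^-5 + A^-9
  A^1 * (70*d + 50*d^3 + 6*d^5) = -6*A^11 - 80*A^7 - 280*A^3 - 280*A^-1 - 80*A^-5 - 6*A^-9
  A^-1 * (33 + 75*d^2 + 18*d^4) = 18*A^7 + 147*A^3 + 291*A^-1 + 147*A^-5 + 18*A^-9
  A^-3 * (51*d + 32*d^3 + d^5) = -A^7 - 37*A^3 - 157*A^-1 - 157*A^-5 - 37*A^-9 - A^-13
  A^-5 * (32*d^2 + 4*d^4) = 4*A^3 + 48*A^-1 + 88*A^-5 + 48*A^-9 + 4*A^-13
  A^-7 * (9*d^3) = -9*A^-1 - 27*A^-5 - 27*A^-9 - 9*A^-13
  A^-9 * (d^4) = A^-1 + 4*A^-5 + 6*A^-9 + 4*A^-13 + A^-17
Summing the groups: <K> = A^15 - 2*A^11 + 3*A^7 - 5*A^3 + 4*A^-1 - 4*A^-5 + 3*A^-9 - 2*A^-13 + A^-17
Normalise by the writhe: (-A^3)^(-w) = (-A^3)^(-1) = -A^-3, so f(A) = -A^-3 * <K> = -A^12 + 2*A^8 - 3*A^4 + 5 - 4*A^-4 + 4*A^-8 - 3*A^-12 + 2*A^-16 - A^-20.
Substitute A = t^(-1/4), i.e. A^e → t^(-e/4): V(t) = -t^5 + 2*t^4 - 3*t^3 + 4*t^2 - 4*t + 5 - 3*t^-1 + 2*t^-2 - t^-3

Answer: -t^5 + 2*t^4 - 3*t^3 + 4*t^2 - 4*t + 5 - 3*t^-1 + 2*t^-2 - t^-3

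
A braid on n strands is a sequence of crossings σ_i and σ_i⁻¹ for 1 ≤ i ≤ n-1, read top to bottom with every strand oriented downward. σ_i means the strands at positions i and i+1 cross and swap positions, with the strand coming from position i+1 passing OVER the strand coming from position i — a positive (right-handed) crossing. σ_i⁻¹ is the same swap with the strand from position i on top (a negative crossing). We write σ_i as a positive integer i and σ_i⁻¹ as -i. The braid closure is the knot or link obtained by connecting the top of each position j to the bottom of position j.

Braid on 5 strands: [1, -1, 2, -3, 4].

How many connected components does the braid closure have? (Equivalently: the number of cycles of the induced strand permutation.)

Track the strand permutation on 5 strands, starting from identity.
  step 1: s1 swaps positions 1,2 -> [2 1 3 4 5]
  step 2: s1^-1 swaps positions 1,2 -> [1 2 3 4 5]
  step 3: s2 swaps positions 2,3 -> [1 3 2 4 5]
  step 4: s3^-1 swaps positions 3,4 -> [1 3 4 2 5]
  step 5: s4 swaps positions 4,5 -> [1 3 4 5 2]
Final permutation (position -> original strand): [1 3 4 5 2]
Closure components = cycle count of this permutation = 2.

Answer: 2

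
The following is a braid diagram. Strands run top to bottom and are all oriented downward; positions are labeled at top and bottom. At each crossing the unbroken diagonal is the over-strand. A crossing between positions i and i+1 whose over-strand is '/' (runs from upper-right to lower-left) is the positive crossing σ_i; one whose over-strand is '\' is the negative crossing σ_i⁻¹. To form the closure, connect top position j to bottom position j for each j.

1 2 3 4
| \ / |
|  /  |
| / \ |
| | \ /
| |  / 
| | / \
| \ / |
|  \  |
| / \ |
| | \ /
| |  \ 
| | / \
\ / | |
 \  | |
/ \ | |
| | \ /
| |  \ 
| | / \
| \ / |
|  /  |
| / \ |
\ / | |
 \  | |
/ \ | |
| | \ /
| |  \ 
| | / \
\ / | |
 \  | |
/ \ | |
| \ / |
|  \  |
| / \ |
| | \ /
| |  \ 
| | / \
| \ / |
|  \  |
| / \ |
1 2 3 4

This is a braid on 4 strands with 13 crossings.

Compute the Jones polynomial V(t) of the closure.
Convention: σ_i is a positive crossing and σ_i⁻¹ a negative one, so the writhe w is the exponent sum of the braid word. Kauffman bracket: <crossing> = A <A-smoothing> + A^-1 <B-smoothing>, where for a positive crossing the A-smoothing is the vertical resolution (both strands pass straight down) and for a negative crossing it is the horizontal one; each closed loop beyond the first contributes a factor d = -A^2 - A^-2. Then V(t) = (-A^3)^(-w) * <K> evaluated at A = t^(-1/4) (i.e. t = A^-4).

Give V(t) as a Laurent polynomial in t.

t^-2 - 2*t^-3 + 5*t^-4 - 5*t^-5 + 6*t^-6 - 6*t^-7 + 4*t^-8 - 3*t^-9 + t^-10

Derivation:
Reading the diagram top to bottom ('/'-over between positions i,i+1 = s_i, '\'-over = s_i^-1): braid word = s2 s3 s2^-1 s3^-1 s1^-1 s3^-1 s2 s1^-1 s3^-1 s1^-1 s2^-1 s3^-1 s2^-1.
The presented braid s2 s3 s2^-1 s3^-1 s1^-1 s3^-1 s2 s1^-1 s3^-1 s1^-1 s2^-1 s3^-1 s2^-1 on 4 strands reduces by inverse Markov moves (closure unchanged at each step):
  Deconjugate: the word is γ·β·γ⁻¹ with γ = s2 s3 (prefix) and γ⁻¹ = s3^-1 s2^-1 (suffix); strip both.
Reduced to β = s2^-1 s3^-1 s1^-1 s3^-1 s2 s1^-1 s3^-1 s1^-1 s2^-1 on 4 strands, 9 crossings.
Compute on β:
Braid: s2^-1 s3^-1 s1^-1 s3^-1 s2 s1^-1 s3^-1 s1^-1 s2^-1 on 4 strands, 9 crossings.
Writhe w = (#positive) - (#negative) = 1 - 8 = -7.
Enumerate smoothing states for the bracket polynomial. There are 2^9 = 512 states.
For each crossing: s=0 is the vertical smoothing, s=1 horizontal. Crossing k contributes A^(sign_k * (1 - 2*s_k)); loop factor d = -A^2 - A^-2.
Tabulate the states by total A-exponent and number of loops L (A-exp: L × count):
  A^9: L=6 ×1
  A^7: L=5 ×9
  A^5: L=4 ×35, L=6 ×1
  A^3: L=3 ×74, L=5 ×10
  A^1: L=2 ×85, L=4 ×41
  A^-1: L=1 ×42, L=3 ×80, L=5 ×4
  A^-3: L=2 ×65, L=4 ×19
  A^-5: L=1 ×9, L=3 ×26, L=5 ×1
  A^-7: L=2 ×6, L=4 ×3
  A^-9: L=3 ×1
Each group contributes A^e * Σ count * d^(L-1):
Powers of d = -A^2 - A^-2: d^2 = A^4 + 2 + A^-4; d^3 = -A^6 - 3*A^2 - 3*A^-2 - A^-6; d^4 = A^8 + 4*A^4 + 6 + 4*A^-4 + A^-8; d^5 = -A^10 - 5*A^6 - 10*A^2 - 10*A^-2 - 5*A^-6 - A^-10.
  A^9 * (d^5) = -A^19 - 5*A^15 - 10*A^11 - 10*A^7 - 5*A^3 - A^-1
  A^7 * (9*d^4) = 9*A^15 + 36*A^11 + 54*A^7 + 36*A^3 + 9*A^-1
  A^5 * (35*d^3 + d^5) = -A^15 - 40*A^11 - 115*A^7 - 115*A^3 - 40*A^-1 - A^-5
  A^3 * (74*d^2 + 10*d^4) = 10*A^11 + 114*A^7 + 208*A^3 + 114*A^-1 + 10*A^-5
  A^1 * (85*d + 41*d^3) = -41*A^7 - 208*A^3 - 208*A^-1 - 41*A^-5
  A^-1 * (42 + 80*d^2 + 4*d^4) = 4*A^7 + 96*A^3 + 226*A^-1 + 96*A^-5 + 4*A^-9
  A^-3 * (65*d + 19*d^3) = -19*A^3 - 122*A^-1 - 122*A^-5 - 19*A^-9
  A^-5 * (9 + 26*d^2 + d^4) = A^3 + 30*A^-1 + 67*A^-5 + 30*A^-9 + A^-13
  A^-7 * (6*d + 3*d^3) = -3*A^-1 - 15*A^-5 - 15*A^-9 - 3*A^-13
  A^-9 * (d^2) = A^-5 + 2*A^-9 + A^-13
Summing the groups: <K> = -A^19 + 3*A^15 - 4*A^11 + 6*A^7 - 6*A^3 + 5*A^-1 - 5*A^-5 + 2*A^-9 - A^-13
Normalise by the writhe: (-A^3)^(-w) = (-A^3)^(7) = -A^21, so f(A) = -A^21 * <K> = A^40 - 3*A^36 + 4*A^32 - 6*A^28 + 6*A^24 - 5*A^20 + 5*A^16 - 2*A^12 + A^8.
Substitute A = t^(-1/4), i.e. A^e → t^(-e/4): V(t) = t^-2 - 2*t^-3 + 5*t^-4 - 5*t^-5 + 6*t^-6 - 6*t^-7 + 4*t^-8 - 3*t^-9 + t^-10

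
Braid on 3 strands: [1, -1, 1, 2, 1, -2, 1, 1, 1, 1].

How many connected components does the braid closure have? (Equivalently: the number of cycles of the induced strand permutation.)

Track the strand permutation on 3 strands, starting from identity.
  step 1: s1 swaps positions 1,2 -> [2 1 3]
  step 2: s1^-1 swaps positions 1,2 -> [1 2 3]
  step 3: s1 swaps positions 1,2 -> [2 1 3]
  step 4: s2 swaps positions 2,3 -> [2 3 1]
  step 5: s1 swaps positions 1,2 -> [3 2 1]
  step 6: s2^-1 swaps positions 2,3 -> [3 1 2]
  step 7: s1 swaps positions 1,2 -> [1 3 2]
  step 8: s1 swaps positions 1,2 -> [3 1 2]
  step 9: s1 swaps positions 1,2 -> [1 3 2]
  step 10: s1 swaps positions 1,2 -> [3 1 2]
Final permutation (position -> original strand): [3 1 2]
Closure components = cycle count of this permutation = 1.

Answer: 1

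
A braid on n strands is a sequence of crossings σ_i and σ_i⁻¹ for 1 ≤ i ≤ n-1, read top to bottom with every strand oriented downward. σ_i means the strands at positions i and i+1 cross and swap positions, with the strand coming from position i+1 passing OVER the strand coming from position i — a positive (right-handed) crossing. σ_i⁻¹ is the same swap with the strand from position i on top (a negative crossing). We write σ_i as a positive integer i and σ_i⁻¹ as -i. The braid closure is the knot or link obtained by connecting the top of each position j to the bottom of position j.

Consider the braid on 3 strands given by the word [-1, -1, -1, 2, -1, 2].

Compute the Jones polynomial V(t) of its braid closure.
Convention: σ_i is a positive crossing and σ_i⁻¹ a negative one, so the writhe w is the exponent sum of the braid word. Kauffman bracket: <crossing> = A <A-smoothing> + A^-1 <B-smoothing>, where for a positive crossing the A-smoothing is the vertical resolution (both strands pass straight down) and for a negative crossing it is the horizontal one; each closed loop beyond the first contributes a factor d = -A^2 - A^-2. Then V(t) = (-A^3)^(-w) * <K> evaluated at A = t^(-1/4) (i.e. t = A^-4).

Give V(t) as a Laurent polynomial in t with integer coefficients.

t - 1 + 2*t^-1 - 2*t^-2 + 2*t^-3 - 2*t^-4 + t^-5

Derivation:
Braid: s1^-1 s1^-1 s1^-1 s2 s1^-1 s2 on 3 strands, 6 crossings.
Writhe w = (#positive) - (#negative) = 2 - 4 = -2.
Enumerate smoothing states for the bracket polynomial. There are 2^6 = 64 states.
Smooth each crossing (0=||, 1=⌣⌢); contribution A^(Σ sign_k(1-2s_k)) * d^(L-1).
Tabulate the states by total A-exponent and number of loops L (A-exp: L × count):
  A^6: L=5 ×1
  A^4: L=4 ×6
  A^2: L=3 ×15
  A^0: L=2 ×19, L=4 ×1
  A^-2: L=1 ×11, L=3 ×4
  A^-4: L=2 ×6
  A^-6: L=3 ×1
Each group contributes A^e * Σ count * d^(L-1):
Powers of d = -A^2 - A^-2: d^2 = A^4 + 2 + A^-4; d^3 = -A^6 - 3*A^2 - 3*A^-2 - A^-6; d^4 = A^8 + 4*A^4 + 6 + 4*A^-4 + A^-8.
  A^6 * (d^4) = A^14 + 4*A^10 + 6*A^6 + 4*A^2 + A^-2
  A^4 * (6*d^3) = -6*A^10 - 18*A^6 - 18*A^2 - 6*A^-2
  A^2 * (15*d^2) = 15*A^6 + 30*A^2 + 15*A^-2
  A^0 * (19*d + d^3) = -A^6 - 22*A^2 - 22*A^-2 - A^-6
  A^-2 * (11 + 4*d^2) = 4*A^2 + 19*A^-2 + 4*A^-6
  A^-4 * (6*d) = -6*A^-2 - 6*A^-6
  A^-6 * (d^2) = A^-2 + 2*A^-6 + A^-10
Summing the groups: <K> = A^14 - 2*A^10 + 2*A^6 - 2*A^2 + 2*A^-2 - A^-6 + A^-10
Normalise by the writhe: (-A^3)^(-w) = (-A^3)^(2) = A^6, so f(A) = A^6 * <K> = A^20 - 2*A^16 + 2*A^12 - 2*A^8 + 2*A^4 - 1 + A^-4.
Substitute A = t^(-1/4), i.e. A^e → t^(-e/4): V(t) = t - 1 + 2*t^-1 - 2*t^-2 + 2*t^-3 - 2*t^-4 + t^-5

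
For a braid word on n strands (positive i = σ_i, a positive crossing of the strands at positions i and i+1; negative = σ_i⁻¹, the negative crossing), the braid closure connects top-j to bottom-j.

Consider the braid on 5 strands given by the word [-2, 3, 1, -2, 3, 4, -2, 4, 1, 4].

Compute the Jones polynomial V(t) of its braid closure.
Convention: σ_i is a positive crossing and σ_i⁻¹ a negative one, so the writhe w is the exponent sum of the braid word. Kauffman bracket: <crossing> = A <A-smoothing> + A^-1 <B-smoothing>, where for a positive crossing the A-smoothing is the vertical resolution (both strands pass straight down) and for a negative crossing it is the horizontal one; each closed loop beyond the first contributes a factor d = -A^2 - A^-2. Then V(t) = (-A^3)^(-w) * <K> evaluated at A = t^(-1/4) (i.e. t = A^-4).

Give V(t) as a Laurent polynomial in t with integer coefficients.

Braid: s2^-1 s3 s1 s2^-1 s3 s4 s2^-1 s4 s1 s4 on 5 strands, 10 crossings.
Writhe w = (#positive) - (#negative) = 7 - 3 = 4.
Enumerate smoothing states for the bracket polynomial. There are 2^10 = 1024 states.
Each crossing splits two ways (0=vertical, 1=horizontal). The state's weight is A^(#A-smoothings - #B-smoothings) * d^(loops - 1).
Tabulate the states by total A-exponent and number of loops L (A-exp: L × count):
  A^10: L=6 ×1
  A^8: L=5 ×10
  A^6: L=4 ×42, L=6 ×3
  A^4: L=3 ×95, L=5 ×24, L=7 ×1
  A^2: L=2 ×117, L=4 ×86, L=6 ×7
  A^0: L=1 ×63, L=3 ×157, L=5 ×32
  A^-2: L=2 ×120, L=4 ×87, L=6 ×3
  A^-4: L=3 ×99, L=5 ×21
  A^-6: L=4 ×43, L=6 ×2
  A^-8: L=5 ×10
  A^-10: L=6 ×1
Each group contributes A^e * Σ count * d^(L-1):
Powers of d = -A^2 - A^-2: d^2 = A^4 + 2 + A^-4; d^3 = -A^6 - 3*A^2 - 3*A^-2 - A^-6; d^4 = A^8 + 4*A^4 + 6 + 4*A^-4 + A^-8; d^5 = -A^10 - 5*A^6 - 10*A^2 - 10*A^-2 - 5*A^-6 - A^-10; d^6 = A^12 + 6*A^8 + 15*A^4 + 20 + 15*A^-4 + 6*A^-8 + A^-12.
  A^10 * (d^5) = -A^20 - 5*A^16 - 10*A^12 - 10*A^8 - 5*A^4 - 1
  A^8 * (10*d^4) = 10*A^16 + 40*A^12 + 60*A^8 + 40*A^4 + 10
  A^6 * (42*d^3 + 3*d^5) = -3*A^16 - 57*A^12 - 156*A^8 - 156*A^4 - 57 - 3*A^-4
  A^4 * (95*d^2 + 24*d^4 + d^6) = A^16 + 30*A^12 + 206*A^8 + 354*A^4 + 206 + 30*A^-4 + A^-8
  A^2 * (117*d + 86*d^3 + 7*d^5) = -7*A^12 - 121*A^8 - 445*A^4 - 445 - 121*A^-4 - 7*A^-8
  A^0 * (63 + 157*d^2 + 32*d^4) = 32*A^8 + 285*A^4 + 569 + 285*A^-4 + 32*A^-8
  A^-2 * (120*d + 87*d^3 + 3*d^5) = -3*A^8 - 102*A^4 - 411 - 411*A^-4 - 102*A^-8 - 3*A^-12
  A^-4 * (99*d^2 + 21*d^4) = 21*A^4 + 183 + 324*A^-4 + 183*A^-8 + 21*A^-12
  A^-6 * (43*d^3 + 2*d^5) = -2*A^4 - 53 - 149*A^-4 - 149*A^-8 - 53*A^-12 - 2*A^-16
  A^-8 * (10*d^4) = 10 + 40*A^-4 + 60*A^-8 + 40*A^-12 + 10*A^-16
  A^-10 * (d^5) = -1 - 5*A^-4 - 10*A^-8 - 10*A^-12 - 5*A^-16 - A^-20
Summing the groups: <K> = -A^20 + 3*A^16 - 4*A^12 + 8*A^8 - 10*A^4 + 10 - 10*A^-4 + 8*A^-8 - 5*A^-12 + 3*A^-16 - A^-20
Normalise by the writhe: (-A^3)^(-w) = (-A^3)^(-4) = A^-12, so f(A) = A^-12 * <K> = -A^8 + 3*A^4 - 4 + 8*A^-4 - 10*A^-8 + 10*A^-12 - 10*A^-16 + 8*A^-20 - 5*A^-24 + 3*A^-28 - A^-32.
Substitute A = t^(-1/4), i.e. A^e → t^(-e/4): V(t) = -t^8 + 3*t^7 - 5*t^6 + 8*t^5 - 10*t^4 + 10*t^3 - 10*t^2 + 8*t - 4 + 3*t^-1 - t^-2

Answer: -t^8 + 3*t^7 - 5*t^6 + 8*t^5 - 10*t^4 + 10*t^3 - 10*t^2 + 8*t - 4 + 3*t^-1 - t^-2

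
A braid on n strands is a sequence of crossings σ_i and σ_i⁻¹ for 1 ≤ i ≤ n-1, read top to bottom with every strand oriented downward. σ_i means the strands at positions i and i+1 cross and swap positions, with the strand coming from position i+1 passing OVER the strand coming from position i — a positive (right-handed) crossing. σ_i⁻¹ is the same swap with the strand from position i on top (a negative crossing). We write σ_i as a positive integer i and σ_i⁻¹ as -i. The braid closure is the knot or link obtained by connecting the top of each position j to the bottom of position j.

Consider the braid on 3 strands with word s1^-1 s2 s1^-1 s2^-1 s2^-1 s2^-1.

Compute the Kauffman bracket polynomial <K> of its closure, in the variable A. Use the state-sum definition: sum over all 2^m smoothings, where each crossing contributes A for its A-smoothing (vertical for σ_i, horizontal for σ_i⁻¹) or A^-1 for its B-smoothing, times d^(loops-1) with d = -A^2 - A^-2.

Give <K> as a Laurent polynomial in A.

-A^12 + A^8 - A^4 + 2 - A^-4 + A^-8

Derivation:
Braid: s1^-1 s2 s1^-1 s2^-1 s2^-1 s2^-1 on 3 strands, 6 crossings.
Writhe w = (#positive) - (#negative) = 1 - 5 = -4.
Enumerate smoothing states for the bracket polynomial. There are 2^6 = 64 states.
Each crossing splits two ways (0=vertical, 1=horizontal). The state's weight is A^(#A-smoothings - #B-smoothings) * d^(loops - 1).
Tabulate the states by total A-exponent and number of loops L (A-exp: L × count):
  A^6: L=4 ×1
  A^4: L=3 ×6
  A^2: L=2 ×12, L=4 ×3
  A^0: L=1 ×9, L=3 ×10, L=5 ×1
  A^-2: L=2 ×12, L=4 ×3
  A^-4: L=1 ×2, L=3 ×4
  A^-6: L=2 ×1
Each group contributes A^e * Σ count * d^(L-1):
Powers of d = -A^2 - A^-2: d^2 = A^4 + 2 + A^-4; d^3 = -A^6 - 3*A^2 - 3*A^-2 - A^-6; d^4 = A^8 + 4*A^4 + 6 + 4*A^-4 + A^-8.
  A^6 * (d^3) = -A^12 - 3*A^8 - 3*A^4 - 1
  A^4 * (6*d^2) = 6*A^8 + 12*A^4 + 6
  A^2 * (12*d + 3*d^3) = -3*A^8 - 21*A^4 - 21 - 3*A^-4
  A^0 * (9 + 10*d^2 + d^4) = A^8 + 14*A^4 + 35 + 14*A^-4 + A^-8
  A^-2 * (12*d + 3*d^3) = -3*A^4 - 21 - 21*A^-4 - 3*A^-8
  A^-4 * (2 + 4*d^2) = 4 + 10*A^-4 + 4*A^-8
  A^-6 * (d) = -A^-4 - A^-8
Summing the groups: <K> = -A^12 + A^8 - A^4 + 2 - A^-4 + A^-8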